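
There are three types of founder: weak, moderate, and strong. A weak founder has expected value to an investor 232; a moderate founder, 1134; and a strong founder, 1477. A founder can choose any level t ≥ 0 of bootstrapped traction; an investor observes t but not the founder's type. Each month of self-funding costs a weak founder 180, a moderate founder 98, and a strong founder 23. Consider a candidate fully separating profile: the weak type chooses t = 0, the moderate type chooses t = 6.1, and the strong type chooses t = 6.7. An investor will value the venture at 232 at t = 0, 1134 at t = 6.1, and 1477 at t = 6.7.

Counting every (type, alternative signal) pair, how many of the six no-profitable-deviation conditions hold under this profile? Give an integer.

Moderate (own payoff 1134 − 98×6.1 = 536.2): to t=0 gives 232 → no gain ✓; to t=6.7 gives 1477 − 98×6.7 = 820.4 → profitable ✗.
Weak (own payoff 232): to t=6.1 gives 1134 − 180×6.1 = 36 → no gain ✓; to t=6.7 gives 1477 − 180×6.7 = 271 → profitable ✗.
Strong (own payoff 1477 − 23×6.7 = 1322.9): to t=0 gives 232 → no gain ✓; to t=6.1 gives 1134 − 23×6.1 = 993.7 → no gain ✓.
4 of the 6 constraints hold; not an equilibrium.

4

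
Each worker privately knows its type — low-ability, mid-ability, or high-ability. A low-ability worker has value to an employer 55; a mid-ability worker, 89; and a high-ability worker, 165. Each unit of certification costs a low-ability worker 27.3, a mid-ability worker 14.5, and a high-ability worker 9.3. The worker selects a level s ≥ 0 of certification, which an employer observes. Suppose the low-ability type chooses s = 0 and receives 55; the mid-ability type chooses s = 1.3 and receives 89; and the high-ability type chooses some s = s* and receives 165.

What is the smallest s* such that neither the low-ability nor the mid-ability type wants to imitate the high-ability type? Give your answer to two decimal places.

Mid-ability type (on-path payoff 89 − 14.5×1.3 = 70.15) won't mimic when 70.15 ≥ 165 − 14.5·s*, i.e. s* ≥ 6.54.
Low-ability type (on-path payoff 55) won't mimic when 55 ≥ 165 − 27.3·s*, i.e. s* ≥ 4.03.
Both must hold, so s* = max(4.03, 6.54) = 6.54. The mid-ability type's constraint binds.

6.54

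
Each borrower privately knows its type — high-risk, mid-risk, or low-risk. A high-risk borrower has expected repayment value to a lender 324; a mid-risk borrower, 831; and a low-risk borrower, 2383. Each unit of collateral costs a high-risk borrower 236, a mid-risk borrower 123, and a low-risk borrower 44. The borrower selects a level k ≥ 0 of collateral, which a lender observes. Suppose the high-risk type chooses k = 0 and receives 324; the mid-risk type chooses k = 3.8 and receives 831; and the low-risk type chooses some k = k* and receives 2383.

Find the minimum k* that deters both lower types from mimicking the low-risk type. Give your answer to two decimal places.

High-risk type (on-path payoff 324) won't mimic when 324 ≥ 2383 − 236·k*, i.e. k* ≥ 8.72.
Mid-risk type (on-path payoff 831 − 123×3.8 = 363.6) won't mimic when 363.6 ≥ 2383 − 123·k*, i.e. k* ≥ 16.42.
Both must hold, so k* = max(8.72, 16.42) = 16.42. The mid-risk type's constraint binds.

16.42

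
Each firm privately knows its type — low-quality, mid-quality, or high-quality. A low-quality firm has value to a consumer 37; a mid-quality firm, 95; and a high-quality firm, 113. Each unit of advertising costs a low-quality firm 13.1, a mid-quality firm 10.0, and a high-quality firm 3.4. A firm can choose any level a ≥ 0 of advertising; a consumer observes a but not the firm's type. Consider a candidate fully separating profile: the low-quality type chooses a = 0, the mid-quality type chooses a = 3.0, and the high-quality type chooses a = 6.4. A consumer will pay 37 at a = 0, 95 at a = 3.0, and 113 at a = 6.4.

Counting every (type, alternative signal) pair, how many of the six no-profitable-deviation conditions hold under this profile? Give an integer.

Mid-quality (own payoff 95 − 10.0×3.0 = 65): to a=0 gives 37 → no gain ✓; to a=6.4 gives 113 − 10.0×6.4 = 49 → no gain ✓.
High-quality (own payoff 113 − 3.4×6.4 = 91.24): to a=0 gives 37 → no gain ✓; to a=3.0 gives 95 − 3.4×3.0 = 84.8 → no gain ✓.
Low-quality (own payoff 37): to a=3.0 gives 95 − 13.1×3.0 = 55.7 → profitable ✗; to a=6.4 gives 113 − 13.1×6.4 = 29.16 → no gain ✓.
5 of the 6 constraints hold; not an equilibrium.

5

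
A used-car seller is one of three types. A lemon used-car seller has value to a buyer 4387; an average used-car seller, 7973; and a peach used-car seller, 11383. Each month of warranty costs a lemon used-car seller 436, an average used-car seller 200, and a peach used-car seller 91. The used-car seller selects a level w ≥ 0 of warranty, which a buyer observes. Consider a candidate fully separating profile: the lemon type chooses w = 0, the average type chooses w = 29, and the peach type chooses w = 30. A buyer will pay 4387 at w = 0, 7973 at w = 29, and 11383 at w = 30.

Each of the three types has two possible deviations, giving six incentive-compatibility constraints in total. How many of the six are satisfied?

Average (own payoff 7973 − 200×29 = 2173): to w=0 gives 4387 → profitable ✗; to w=30 gives 11383 − 200×30 = 5383 → profitable ✗.
Peach (own payoff 11383 − 91×30 = 8653): to w=0 gives 4387 → no gain ✓; to w=29 gives 7973 − 91×29 = 5334 → no gain ✓.
Lemon (own payoff 4387): to w=29 gives 7973 − 436×29 = -4671 → no gain ✓; to w=30 gives 11383 − 436×30 = -1697 → no gain ✓.
4 of the 6 constraints hold; not an equilibrium.

4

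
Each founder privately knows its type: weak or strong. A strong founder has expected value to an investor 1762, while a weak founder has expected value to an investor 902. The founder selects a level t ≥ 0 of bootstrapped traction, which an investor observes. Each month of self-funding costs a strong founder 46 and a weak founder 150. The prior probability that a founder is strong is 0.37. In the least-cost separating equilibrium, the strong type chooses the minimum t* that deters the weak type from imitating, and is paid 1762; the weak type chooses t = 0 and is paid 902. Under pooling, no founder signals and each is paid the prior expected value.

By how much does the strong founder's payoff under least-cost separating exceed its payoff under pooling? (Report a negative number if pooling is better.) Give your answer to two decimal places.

Least-cost separating signal: t* solves 902 = 1762 − 150·t*, so t* = (1762 − 902)/150 ≈ 5.7333.
Strong type's separating payoff: 1762 − 46 × t* = 1762 − 46 × (1762 − 902)/150 = 1762 − 39560/150 ≈ 1498.2667.
Pooling payoff: 0.37 × 1762 + 0.63 × 902 = 1220.2.
Difference: 1498.2667 − 1220.2 = 278.0667, i.e. 278.07 to two decimal places.
The strong type prefers to separate.

278.07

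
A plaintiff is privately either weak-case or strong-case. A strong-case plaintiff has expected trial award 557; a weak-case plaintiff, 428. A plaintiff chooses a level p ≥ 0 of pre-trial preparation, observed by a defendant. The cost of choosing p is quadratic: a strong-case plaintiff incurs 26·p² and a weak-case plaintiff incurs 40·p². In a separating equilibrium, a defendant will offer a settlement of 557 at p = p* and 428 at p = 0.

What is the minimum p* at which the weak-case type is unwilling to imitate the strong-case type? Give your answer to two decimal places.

The weak-case type at p = 0 receives 428; imitating at p* yields 557 − 40·p*².
Indifference: 428 = 557 − 40·p*², so p*² = (557 − 428) / 40 = 3.225.
p* = √3.225 ≈ 1.80.

1.80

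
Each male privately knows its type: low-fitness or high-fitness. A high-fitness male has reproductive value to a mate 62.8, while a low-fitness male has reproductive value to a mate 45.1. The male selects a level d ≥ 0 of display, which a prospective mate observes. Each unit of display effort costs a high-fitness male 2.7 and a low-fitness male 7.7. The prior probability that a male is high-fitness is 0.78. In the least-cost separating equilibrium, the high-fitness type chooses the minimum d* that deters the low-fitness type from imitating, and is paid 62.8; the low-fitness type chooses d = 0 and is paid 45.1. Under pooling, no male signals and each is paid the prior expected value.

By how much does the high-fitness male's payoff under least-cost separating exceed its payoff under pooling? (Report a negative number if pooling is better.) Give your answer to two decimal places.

Least-cost separating signal: d* solves 45.1 = 62.8 − 7.7·d*, so d* = (62.8 − 45.1)/7.7 ≈ 2.2987.
High-fitness type's separating payoff: 62.8 − 2.7 × d* = 62.8 − 2.7 × (62.8 − 45.1)/7.7 = 62.8 − 47.79/7.7 ≈ 56.5935.
Pooling payoff: 0.78 × 62.8 + 0.22 × 45.1 = 58.906.
Difference: 56.5935 − 58.906 = -2.3125, i.e. -2.31 to two decimal places.
The high-fitness type would prefer the pooling outcome.

-2.31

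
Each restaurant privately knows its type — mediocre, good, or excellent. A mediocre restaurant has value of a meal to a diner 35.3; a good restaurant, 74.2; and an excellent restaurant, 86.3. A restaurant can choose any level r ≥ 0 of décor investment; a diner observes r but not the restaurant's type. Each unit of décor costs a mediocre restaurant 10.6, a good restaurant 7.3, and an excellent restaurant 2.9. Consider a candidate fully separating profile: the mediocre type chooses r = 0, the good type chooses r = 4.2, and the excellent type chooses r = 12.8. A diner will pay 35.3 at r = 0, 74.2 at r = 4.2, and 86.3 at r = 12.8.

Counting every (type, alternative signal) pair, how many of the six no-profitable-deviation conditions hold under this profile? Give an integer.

5

Excellent (own payoff 86.3 − 2.9×12.8 = 49.18): to r=0 gives 35.3 → no gain ✓; to r=4.2 gives 74.2 − 2.9×4.2 = 62.02 → profitable ✗.
Mediocre (own payoff 35.3): to r=4.2 gives 74.2 − 10.6×4.2 = 29.68 → no gain ✓; to r=12.8 gives 86.3 − 10.6×12.8 = -49.38 → no gain ✓.
Good (own payoff 74.2 − 7.3×4.2 = 43.54): to r=0 gives 35.3 → no gain ✓; to r=12.8 gives 86.3 − 7.3×12.8 = -7.14 → no gain ✓.
5 of the 6 constraints hold; not an equilibrium.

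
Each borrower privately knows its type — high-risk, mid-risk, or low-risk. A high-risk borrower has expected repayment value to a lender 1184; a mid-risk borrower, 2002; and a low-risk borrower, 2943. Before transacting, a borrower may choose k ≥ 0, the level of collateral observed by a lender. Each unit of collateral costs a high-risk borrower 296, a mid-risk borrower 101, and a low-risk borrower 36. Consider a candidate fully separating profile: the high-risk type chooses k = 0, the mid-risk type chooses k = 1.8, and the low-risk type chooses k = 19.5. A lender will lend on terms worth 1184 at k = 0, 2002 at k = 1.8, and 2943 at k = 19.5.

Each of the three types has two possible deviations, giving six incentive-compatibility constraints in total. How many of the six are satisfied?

High-risk (own payoff 1184): to k=1.8 gives 2002 − 296×1.8 = 1469.2 → profitable ✗; to k=19.5 gives 2943 − 296×19.5 = -2829 → no gain ✓.
Low-risk (own payoff 2943 − 36×19.5 = 2241): to k=0 gives 1184 → no gain ✓; to k=1.8 gives 2002 − 36×1.8 = 1937.2 → no gain ✓.
Mid-risk (own payoff 2002 − 101×1.8 = 1820.2): to k=0 gives 1184 → no gain ✓; to k=19.5 gives 2943 − 101×19.5 = 973.5 → no gain ✓.
5 of the 6 constraints hold; not an equilibrium.

5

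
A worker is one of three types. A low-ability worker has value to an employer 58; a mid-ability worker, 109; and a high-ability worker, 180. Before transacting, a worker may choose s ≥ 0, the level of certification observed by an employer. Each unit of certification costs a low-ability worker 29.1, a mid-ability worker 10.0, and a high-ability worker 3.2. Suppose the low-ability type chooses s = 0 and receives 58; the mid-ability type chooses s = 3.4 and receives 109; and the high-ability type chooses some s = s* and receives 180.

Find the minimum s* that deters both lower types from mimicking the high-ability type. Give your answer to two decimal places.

Mid-ability type (on-path payoff 109 − 10.0×3.4 = 75) won't mimic when 75 ≥ 180 − 10.0·s*, i.e. s* ≥ 10.50.
Low-ability type (on-path payoff 58) won't mimic when 58 ≥ 180 − 29.1·s*, i.e. s* ≥ 4.19.
Both must hold, so s* = max(4.19, 10.50) = 10.50. The mid-ability type's constraint binds.

10.50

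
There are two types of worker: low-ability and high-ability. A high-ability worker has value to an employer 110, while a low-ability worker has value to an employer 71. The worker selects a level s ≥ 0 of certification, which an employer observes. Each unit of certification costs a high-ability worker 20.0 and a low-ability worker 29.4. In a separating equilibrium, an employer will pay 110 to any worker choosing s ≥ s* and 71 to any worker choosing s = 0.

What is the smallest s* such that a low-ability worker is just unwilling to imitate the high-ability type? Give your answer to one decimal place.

A low-ability worker choosing s = 0 receives 71.
Imitating at s* instead would pay 110 at cost 29.4·s*, netting 110 − 29.4·s*.
Indifference: 71 = 110 − 29.4·s*, so s* = (110 − 71) / 29.4 ≈ 1.3.
This is the low-ability type's binding incentive-compatibility constraint; any s ≥ 1.3 sustains separation on that side.

1.3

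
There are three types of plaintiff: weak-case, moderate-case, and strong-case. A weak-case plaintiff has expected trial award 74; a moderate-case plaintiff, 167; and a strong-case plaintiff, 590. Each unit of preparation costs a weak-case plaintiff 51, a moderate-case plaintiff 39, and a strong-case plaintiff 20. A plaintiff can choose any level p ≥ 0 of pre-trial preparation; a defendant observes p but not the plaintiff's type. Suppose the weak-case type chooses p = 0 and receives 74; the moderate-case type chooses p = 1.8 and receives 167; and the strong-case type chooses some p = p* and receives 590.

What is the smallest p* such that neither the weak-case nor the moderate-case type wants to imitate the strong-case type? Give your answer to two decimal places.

12.65

Weak-case type (on-path payoff 74) won't mimic when 74 ≥ 590 − 51·p*, i.e. p* ≥ 10.12.
Moderate-case type (on-path payoff 167 − 39×1.8 = 96.8) won't mimic when 96.8 ≥ 590 − 39·p*, i.e. p* ≥ 12.65.
Both must hold, so p* = max(10.12, 12.65) = 12.65. The moderate-case type's constraint binds.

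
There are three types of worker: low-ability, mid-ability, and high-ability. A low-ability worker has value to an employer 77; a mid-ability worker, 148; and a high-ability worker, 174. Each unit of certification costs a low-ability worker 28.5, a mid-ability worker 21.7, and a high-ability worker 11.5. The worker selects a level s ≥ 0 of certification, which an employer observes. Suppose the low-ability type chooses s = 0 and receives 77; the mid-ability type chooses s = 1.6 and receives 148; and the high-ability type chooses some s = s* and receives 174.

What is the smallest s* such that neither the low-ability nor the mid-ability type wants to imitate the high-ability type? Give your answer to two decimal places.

3.40

Low-ability type (on-path payoff 77) won't mimic when 77 ≥ 174 − 28.5·s*, i.e. s* ≥ 3.40.
Mid-ability type (on-path payoff 148 − 21.7×1.6 = 113.28) won't mimic when 113.28 ≥ 174 − 21.7·s*, i.e. s* ≥ 2.80.
Both must hold, so s* = max(3.40, 2.80) = 3.40. The low-ability type's constraint binds.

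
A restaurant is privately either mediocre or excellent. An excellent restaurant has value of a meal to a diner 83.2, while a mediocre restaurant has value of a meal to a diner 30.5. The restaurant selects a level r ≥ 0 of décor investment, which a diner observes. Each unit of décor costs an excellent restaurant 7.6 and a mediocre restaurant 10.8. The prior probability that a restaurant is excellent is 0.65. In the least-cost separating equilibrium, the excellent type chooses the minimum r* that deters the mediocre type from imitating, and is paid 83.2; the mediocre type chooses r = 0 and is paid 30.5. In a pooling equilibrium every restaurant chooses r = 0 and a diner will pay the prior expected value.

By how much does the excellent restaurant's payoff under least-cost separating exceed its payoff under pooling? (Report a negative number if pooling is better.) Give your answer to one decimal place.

Least-cost separating signal: r* solves 30.5 = 83.2 − 10.8·r*, so r* = (83.2 − 30.5)/10.8 ≈ 4.8796.
Excellent type's separating payoff: 83.2 − 7.6 × r* = 83.2 − 7.6 × (83.2 − 30.5)/10.8 = 83.2 − 400.52/10.8 ≈ 46.115.
Pooling payoff: 0.65 × 83.2 + 0.35 × 30.5 = 64.755.
Difference: 46.115 − 64.755 = -18.64, i.e. -18.6 to one decimal place.
The excellent type would prefer the pooling outcome.

-18.6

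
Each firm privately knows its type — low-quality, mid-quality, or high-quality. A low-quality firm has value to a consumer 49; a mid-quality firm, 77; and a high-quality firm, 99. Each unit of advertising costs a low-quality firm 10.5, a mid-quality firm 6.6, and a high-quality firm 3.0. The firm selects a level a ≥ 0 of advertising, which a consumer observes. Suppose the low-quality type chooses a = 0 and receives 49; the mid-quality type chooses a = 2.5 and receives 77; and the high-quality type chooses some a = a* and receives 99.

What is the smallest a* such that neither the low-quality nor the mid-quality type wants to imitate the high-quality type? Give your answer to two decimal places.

Low-quality type (on-path payoff 49) won't mimic when 49 ≥ 99 − 10.5·a*, i.e. a* ≥ 4.76.
Mid-quality type (on-path payoff 77 − 6.6×2.5 = 60.5) won't mimic when 60.5 ≥ 99 − 6.6·a*, i.e. a* ≥ 5.83.
Both must hold, so a* = max(4.76, 5.83) = 5.83. The mid-quality type's constraint binds.

5.83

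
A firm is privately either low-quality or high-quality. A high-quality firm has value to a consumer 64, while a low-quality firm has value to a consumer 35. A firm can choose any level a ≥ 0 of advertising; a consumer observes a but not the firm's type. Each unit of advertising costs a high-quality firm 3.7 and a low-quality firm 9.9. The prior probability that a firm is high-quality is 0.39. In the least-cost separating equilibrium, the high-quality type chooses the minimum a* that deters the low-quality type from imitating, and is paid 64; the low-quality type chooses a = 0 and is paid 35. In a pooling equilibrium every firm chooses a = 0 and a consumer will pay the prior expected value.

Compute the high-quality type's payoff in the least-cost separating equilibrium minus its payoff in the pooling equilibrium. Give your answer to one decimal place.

Least-cost separating signal: a* solves 35 = 64 − 9.9·a*, so a* = (64 − 35)/9.9 ≈ 2.9293.
High-quality type's separating payoff: 64 − 3.7 × a* = 64 − 3.7 × (64 − 35)/9.9 = 64 − 107.3/9.9 ≈ 53.162.
Pooling payoff: 0.39 × 64 + 0.61 × 35 = 46.31.
Difference: 53.162 − 46.31 = 6.852, i.e. 6.9 to one decimal place.
The high-quality type prefers to separate.

6.9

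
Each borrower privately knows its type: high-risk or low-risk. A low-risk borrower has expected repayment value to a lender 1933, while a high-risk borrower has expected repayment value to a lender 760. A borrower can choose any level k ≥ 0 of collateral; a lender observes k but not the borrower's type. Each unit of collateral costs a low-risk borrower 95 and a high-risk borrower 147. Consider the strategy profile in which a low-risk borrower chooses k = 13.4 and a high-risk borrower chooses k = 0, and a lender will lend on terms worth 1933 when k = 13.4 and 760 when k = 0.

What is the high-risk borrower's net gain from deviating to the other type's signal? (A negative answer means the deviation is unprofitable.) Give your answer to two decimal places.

Playing k = 0 the high-risk borrower receives 760.
Deviating to k = 13.4 brings payment 1933 at cost 147 × 13.4 = 1969.8, netting -36.8.
Gain from deviating: -36.8 − 760 = -796.80.
The gain is negative, so the high-risk type's incentive-compatibility constraint is satisfied.

-796.80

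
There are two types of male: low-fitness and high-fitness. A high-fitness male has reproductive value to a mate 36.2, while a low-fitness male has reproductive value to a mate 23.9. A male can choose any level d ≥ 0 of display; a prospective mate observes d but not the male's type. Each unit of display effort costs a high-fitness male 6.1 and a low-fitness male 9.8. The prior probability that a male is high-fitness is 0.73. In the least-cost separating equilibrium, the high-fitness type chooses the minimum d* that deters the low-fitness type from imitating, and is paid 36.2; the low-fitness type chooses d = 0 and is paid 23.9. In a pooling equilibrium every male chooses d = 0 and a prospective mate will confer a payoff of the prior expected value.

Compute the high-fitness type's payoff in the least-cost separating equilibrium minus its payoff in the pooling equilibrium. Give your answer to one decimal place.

-4.3

Least-cost separating signal: d* solves 23.9 = 36.2 − 9.8·d*, so d* = (36.2 − 23.9)/9.8 ≈ 1.2551.
High-fitness type's separating payoff: 36.2 − 6.1 × d* = 36.2 − 6.1 × (36.2 − 23.9)/9.8 = 36.2 − 75.03/9.8 ≈ 28.544.
Pooling payoff: 0.73 × 36.2 + 0.27 × 23.9 = 32.879.
Difference: 28.544 − 32.879 = -4.335, i.e. -4.3 to one decimal place.
The high-fitness type would prefer the pooling outcome.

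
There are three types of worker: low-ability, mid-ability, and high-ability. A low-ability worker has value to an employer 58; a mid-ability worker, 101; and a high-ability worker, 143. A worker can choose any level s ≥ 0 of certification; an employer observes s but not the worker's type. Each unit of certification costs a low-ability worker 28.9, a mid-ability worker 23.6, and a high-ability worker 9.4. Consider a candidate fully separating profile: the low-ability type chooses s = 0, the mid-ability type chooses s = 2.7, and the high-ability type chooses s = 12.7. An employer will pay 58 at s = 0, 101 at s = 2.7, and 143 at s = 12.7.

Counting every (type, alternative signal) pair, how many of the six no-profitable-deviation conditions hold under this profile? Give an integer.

Low-ability (own payoff 58): to s=2.7 gives 101 − 28.9×2.7 = 22.97 → no gain ✓; to s=12.7 gives 143 − 28.9×12.7 = -224.03 → no gain ✓.
Mid-ability (own payoff 101 − 23.6×2.7 = 37.28): to s=0 gives 58 → profitable ✗; to s=12.7 gives 143 − 23.6×12.7 = -156.72 → no gain ✓.
High-ability (own payoff 143 − 9.4×12.7 = 23.62): to s=0 gives 58 → profitable ✗; to s=2.7 gives 101 − 9.4×2.7 = 75.62 → profitable ✗.
3 of the 6 constraints hold; not an equilibrium.

3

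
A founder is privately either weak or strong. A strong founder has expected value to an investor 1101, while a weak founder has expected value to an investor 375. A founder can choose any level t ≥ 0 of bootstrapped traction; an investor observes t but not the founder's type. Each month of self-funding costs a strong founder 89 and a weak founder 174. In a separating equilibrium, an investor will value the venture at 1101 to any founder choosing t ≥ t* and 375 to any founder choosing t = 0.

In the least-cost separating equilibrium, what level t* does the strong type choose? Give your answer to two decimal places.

4.17

A weak founder choosing t = 0 receives 375.
Imitating at t* instead would pay 1101 at cost 174·t*, netting 1101 − 174·t*.
Indifference: 375 = 1101 − 174·t*, so t* = (1101 − 375) / 174 ≈ 4.17.
At t* the weak type's incentive constraint just binds; the strong type strictly prefers t* since its per-unit cost is lower.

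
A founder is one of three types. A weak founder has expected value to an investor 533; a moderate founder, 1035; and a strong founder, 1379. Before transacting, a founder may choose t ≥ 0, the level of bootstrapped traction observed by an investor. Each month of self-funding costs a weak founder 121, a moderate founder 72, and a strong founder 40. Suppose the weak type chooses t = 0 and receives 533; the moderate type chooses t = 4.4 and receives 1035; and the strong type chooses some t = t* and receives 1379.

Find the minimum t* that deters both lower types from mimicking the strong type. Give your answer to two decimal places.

9.18

Moderate type (on-path payoff 1035 − 72×4.4 = 718.2) won't mimic when 718.2 ≥ 1379 − 72·t*, i.e. t* ≥ 9.18.
Weak type (on-path payoff 533) won't mimic when 533 ≥ 1379 − 121·t*, i.e. t* ≥ 6.99.
Both must hold, so t* = max(6.99, 9.18) = 9.18. The moderate type's constraint binds.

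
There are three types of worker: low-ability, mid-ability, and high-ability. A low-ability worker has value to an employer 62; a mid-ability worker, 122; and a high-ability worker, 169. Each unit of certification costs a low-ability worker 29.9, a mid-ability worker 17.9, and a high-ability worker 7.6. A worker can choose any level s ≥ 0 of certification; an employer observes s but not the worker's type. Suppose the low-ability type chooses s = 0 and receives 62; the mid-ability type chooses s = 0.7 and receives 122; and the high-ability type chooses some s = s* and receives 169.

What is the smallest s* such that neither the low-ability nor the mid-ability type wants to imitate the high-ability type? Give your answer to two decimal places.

Low-ability type (on-path payoff 62) won't mimic when 62 ≥ 169 − 29.9·s*, i.e. s* ≥ 3.58.
Mid-ability type (on-path payoff 122 − 17.9×0.7 = 109.47) won't mimic when 109.47 ≥ 169 − 17.9·s*, i.e. s* ≥ 3.33.
Both must hold, so s* = max(3.58, 3.33) = 3.58. The low-ability type's constraint binds.

3.58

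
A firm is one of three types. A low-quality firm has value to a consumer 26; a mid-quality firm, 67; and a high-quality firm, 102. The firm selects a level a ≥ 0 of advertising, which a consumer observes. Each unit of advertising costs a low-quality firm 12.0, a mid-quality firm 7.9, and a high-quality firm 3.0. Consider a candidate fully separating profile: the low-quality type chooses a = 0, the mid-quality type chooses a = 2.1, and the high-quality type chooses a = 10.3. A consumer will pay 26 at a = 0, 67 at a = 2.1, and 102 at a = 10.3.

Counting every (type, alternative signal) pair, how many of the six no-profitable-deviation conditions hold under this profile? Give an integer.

5

High-quality (own payoff 102 − 3.0×10.3 = 71.1): to a=0 gives 26 → no gain ✓; to a=2.1 gives 67 − 3.0×2.1 = 60.7 → no gain ✓.
Low-quality (own payoff 26): to a=2.1 gives 67 − 12.0×2.1 = 41.8 → profitable ✗; to a=10.3 gives 102 − 12.0×10.3 = -21.6 → no gain ✓.
Mid-quality (own payoff 67 − 7.9×2.1 = 50.41): to a=0 gives 26 → no gain ✓; to a=10.3 gives 102 − 7.9×10.3 = 20.63 → no gain ✓.
5 of the 6 constraints hold; not an equilibrium.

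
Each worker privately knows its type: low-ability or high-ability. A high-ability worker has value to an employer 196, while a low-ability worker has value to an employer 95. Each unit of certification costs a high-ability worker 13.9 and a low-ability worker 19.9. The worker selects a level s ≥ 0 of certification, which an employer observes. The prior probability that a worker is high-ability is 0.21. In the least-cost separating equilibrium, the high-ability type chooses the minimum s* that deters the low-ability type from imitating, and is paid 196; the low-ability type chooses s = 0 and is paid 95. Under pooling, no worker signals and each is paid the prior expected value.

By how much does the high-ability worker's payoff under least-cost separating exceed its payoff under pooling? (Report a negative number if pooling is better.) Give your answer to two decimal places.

9.24

Least-cost separating signal: s* solves 95 = 196 − 19.9·s*, so s* = (196 − 95)/19.9 ≈ 5.0754.
High-ability type's separating payoff: 196 − 13.9 × s* = 196 − 13.9 × (196 − 95)/19.9 = 196 − 1403.9/19.9 ≈ 125.4523.
Pooling payoff: 0.21 × 196 + 0.79 × 95 = 116.21.
Difference: 125.4523 − 116.21 = 9.2423, i.e. 9.24 to two decimal places.
The high-ability type prefers to separate.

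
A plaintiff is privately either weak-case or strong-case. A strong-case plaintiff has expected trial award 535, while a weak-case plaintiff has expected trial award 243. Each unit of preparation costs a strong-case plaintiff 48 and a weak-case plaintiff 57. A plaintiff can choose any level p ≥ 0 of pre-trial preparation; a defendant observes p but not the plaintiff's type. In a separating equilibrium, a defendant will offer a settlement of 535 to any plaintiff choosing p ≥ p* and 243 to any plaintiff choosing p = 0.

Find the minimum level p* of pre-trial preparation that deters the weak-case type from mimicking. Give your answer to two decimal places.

5.12

A weak-case plaintiff choosing p = 0 receives 243.
Imitating at p* instead would pay 535 at cost 57·p*, netting 535 − 57·p*.
Indifference: 243 = 535 − 57·p*, so p* = (535 − 243) / 57 ≈ 5.12.
At p* the weak-case type's incentive constraint just binds; the strong-case type strictly prefers p* since its per-unit cost is lower.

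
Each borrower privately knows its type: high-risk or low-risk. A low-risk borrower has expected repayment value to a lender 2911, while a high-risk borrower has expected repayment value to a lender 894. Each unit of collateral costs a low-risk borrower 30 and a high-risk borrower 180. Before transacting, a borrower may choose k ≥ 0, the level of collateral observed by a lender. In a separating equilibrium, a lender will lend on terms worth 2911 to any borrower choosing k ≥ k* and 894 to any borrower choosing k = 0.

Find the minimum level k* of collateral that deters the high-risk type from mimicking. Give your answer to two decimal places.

11.21

A high-risk borrower choosing k = 0 receives 894.
Imitating at k* instead would pay 2911 at cost 180·k*, netting 2911 − 180·k*.
Indifference: 894 = 2911 − 180·k*, so k* = (2911 − 894) / 180 ≈ 11.21.
This is the high-risk type's binding incentive-compatibility constraint; any k ≥ 11.21 sustains separation on that side.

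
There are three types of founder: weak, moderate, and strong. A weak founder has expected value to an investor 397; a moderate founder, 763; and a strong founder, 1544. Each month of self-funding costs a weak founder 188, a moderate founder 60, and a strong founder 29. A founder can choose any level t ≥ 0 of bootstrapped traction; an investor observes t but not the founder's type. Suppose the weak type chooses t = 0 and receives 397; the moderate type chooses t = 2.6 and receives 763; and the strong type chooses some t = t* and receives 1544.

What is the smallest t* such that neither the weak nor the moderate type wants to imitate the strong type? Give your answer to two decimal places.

15.62

Weak type (on-path payoff 397) won't mimic when 397 ≥ 1544 − 188·t*, i.e. t* ≥ 6.10.
Moderate type (on-path payoff 763 − 60×2.6 = 607) won't mimic when 607 ≥ 1544 − 60·t*, i.e. t* ≥ 15.62.
Both must hold, so t* = max(6.10, 15.62) = 15.62. The moderate type's constraint binds.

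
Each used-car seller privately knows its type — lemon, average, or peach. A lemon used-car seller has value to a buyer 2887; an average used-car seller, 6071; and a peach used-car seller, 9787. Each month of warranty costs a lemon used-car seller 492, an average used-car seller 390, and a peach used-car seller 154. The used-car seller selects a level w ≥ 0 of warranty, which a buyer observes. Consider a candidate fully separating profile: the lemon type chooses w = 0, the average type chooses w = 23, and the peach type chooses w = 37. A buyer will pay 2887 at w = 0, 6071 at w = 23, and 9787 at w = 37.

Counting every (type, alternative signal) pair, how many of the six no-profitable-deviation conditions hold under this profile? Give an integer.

5

Average (own payoff 6071 − 390×23 = -2899): to w=0 gives 2887 → profitable ✗; to w=37 gives 9787 − 390×37 = -4643 → no gain ✓.
Lemon (own payoff 2887): to w=23 gives 6071 − 492×23 = -5245 → no gain ✓; to w=37 gives 9787 − 492×37 = -8417 → no gain ✓.
Peach (own payoff 9787 − 154×37 = 4089): to w=0 gives 2887 → no gain ✓; to w=23 gives 6071 − 154×23 = 2529 → no gain ✓.
5 of the 6 constraints hold; not an equilibrium.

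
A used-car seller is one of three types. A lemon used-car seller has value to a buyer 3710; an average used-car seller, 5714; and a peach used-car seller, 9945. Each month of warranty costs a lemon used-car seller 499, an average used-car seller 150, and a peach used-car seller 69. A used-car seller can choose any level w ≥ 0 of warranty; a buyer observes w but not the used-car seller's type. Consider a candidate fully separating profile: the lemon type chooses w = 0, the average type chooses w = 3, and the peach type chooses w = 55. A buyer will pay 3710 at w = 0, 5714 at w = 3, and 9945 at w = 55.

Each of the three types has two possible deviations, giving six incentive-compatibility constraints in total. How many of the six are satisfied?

Peach (own payoff 9945 − 69×55 = 6150): to w=0 gives 3710 → no gain ✓; to w=3 gives 5714 − 69×3 = 5507 → no gain ✓.
Average (own payoff 5714 − 150×3 = 5264): to w=0 gives 3710 → no gain ✓; to w=55 gives 9945 − 150×55 = 1695 → no gain ✓.
Lemon (own payoff 3710): to w=3 gives 5714 − 499×3 = 4217 → profitable ✗; to w=55 gives 9945 − 499×55 = -17500 → no gain ✓.
5 of the 6 constraints hold; not an equilibrium.

5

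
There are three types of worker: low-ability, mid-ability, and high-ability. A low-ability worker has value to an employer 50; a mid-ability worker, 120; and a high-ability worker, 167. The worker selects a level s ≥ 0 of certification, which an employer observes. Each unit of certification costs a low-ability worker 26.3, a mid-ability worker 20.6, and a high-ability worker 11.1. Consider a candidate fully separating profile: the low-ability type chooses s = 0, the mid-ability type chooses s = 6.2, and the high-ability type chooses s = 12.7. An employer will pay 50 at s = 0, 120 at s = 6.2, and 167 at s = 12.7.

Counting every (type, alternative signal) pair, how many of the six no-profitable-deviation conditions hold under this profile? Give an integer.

High-ability (own payoff 167 − 11.1×12.7 = 26.03): to s=0 gives 50 → profitable ✗; to s=6.2 gives 120 − 11.1×6.2 = 51.18 → profitable ✗.
Low-ability (own payoff 50): to s=6.2 gives 120 − 26.3×6.2 = -43.06 → no gain ✓; to s=12.7 gives 167 − 26.3×12.7 = -167.01 → no gain ✓.
Mid-ability (own payoff 120 − 20.6×6.2 = -7.72): to s=0 gives 50 → profitable ✗; to s=12.7 gives 167 − 20.6×12.7 = -94.62 → no gain ✓.
3 of the 6 constraints hold; not an equilibrium.

3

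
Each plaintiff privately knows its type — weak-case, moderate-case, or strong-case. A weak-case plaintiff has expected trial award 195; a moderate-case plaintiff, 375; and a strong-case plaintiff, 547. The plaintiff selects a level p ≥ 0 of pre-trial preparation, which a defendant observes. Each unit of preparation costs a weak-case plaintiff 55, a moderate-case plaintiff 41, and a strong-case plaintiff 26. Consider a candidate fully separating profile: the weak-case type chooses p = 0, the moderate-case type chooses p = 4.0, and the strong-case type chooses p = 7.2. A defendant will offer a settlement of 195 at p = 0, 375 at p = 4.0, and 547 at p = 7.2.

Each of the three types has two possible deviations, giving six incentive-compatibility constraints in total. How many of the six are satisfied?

Strong-case (own payoff 547 − 26×7.2 = 359.8): to p=0 gives 195 → no gain ✓; to p=4.0 gives 375 − 26×4.0 = 271 → no gain ✓.
Weak-case (own payoff 195): to p=4.0 gives 375 − 55×4.0 = 155 → no gain ✓; to p=7.2 gives 547 − 55×7.2 = 151 → no gain ✓.
Moderate-case (own payoff 375 − 41×4.0 = 211): to p=0 gives 195 → no gain ✓; to p=7.2 gives 547 − 41×7.2 = 251.8 → profitable ✗.
5 of the 6 constraints hold; not an equilibrium.

5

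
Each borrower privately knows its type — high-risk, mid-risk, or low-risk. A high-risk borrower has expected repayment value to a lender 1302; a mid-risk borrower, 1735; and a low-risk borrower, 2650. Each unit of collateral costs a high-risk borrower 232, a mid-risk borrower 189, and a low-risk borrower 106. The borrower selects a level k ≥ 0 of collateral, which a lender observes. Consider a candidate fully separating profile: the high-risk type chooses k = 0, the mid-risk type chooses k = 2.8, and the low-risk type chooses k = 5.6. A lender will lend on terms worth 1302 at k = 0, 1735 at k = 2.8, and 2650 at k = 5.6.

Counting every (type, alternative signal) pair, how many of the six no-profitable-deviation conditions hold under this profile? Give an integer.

3

Low-risk (own payoff 2650 − 106×5.6 = 2056.4): to k=0 gives 1302 → no gain ✓; to k=2.8 gives 1735 − 106×2.8 = 1438.2 → no gain ✓.
High-risk (own payoff 1302): to k=2.8 gives 1735 − 232×2.8 = 1085.4 → no gain ✓; to k=5.6 gives 2650 − 232×5.6 = 1350.8 → profitable ✗.
Mid-risk (own payoff 1735 − 189×2.8 = 1205.8): to k=0 gives 1302 → profitable ✗; to k=5.6 gives 2650 − 189×5.6 = 1591.6 → profitable ✗.
3 of the 6 constraints hold; not an equilibrium.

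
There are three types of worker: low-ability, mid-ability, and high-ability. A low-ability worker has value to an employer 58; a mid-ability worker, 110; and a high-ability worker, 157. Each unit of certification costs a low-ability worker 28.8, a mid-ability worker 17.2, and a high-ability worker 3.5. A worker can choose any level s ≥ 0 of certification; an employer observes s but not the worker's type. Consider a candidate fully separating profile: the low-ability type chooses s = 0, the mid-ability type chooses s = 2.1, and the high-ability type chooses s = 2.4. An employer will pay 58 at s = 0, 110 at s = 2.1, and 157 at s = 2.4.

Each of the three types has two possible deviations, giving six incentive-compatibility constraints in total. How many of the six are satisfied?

4

Mid-ability (own payoff 110 − 17.2×2.1 = 73.88): to s=0 gives 58 → no gain ✓; to s=2.4 gives 157 − 17.2×2.4 = 115.72 → profitable ✗.
Low-ability (own payoff 58): to s=2.1 gives 110 − 28.8×2.1 = 49.52 → no gain ✓; to s=2.4 gives 157 − 28.8×2.4 = 87.88 → profitable ✗.
High-ability (own payoff 157 − 3.5×2.4 = 148.6): to s=0 gives 58 → no gain ✓; to s=2.1 gives 110 − 3.5×2.1 = 102.65 → no gain ✓.
4 of the 6 constraints hold; not an equilibrium.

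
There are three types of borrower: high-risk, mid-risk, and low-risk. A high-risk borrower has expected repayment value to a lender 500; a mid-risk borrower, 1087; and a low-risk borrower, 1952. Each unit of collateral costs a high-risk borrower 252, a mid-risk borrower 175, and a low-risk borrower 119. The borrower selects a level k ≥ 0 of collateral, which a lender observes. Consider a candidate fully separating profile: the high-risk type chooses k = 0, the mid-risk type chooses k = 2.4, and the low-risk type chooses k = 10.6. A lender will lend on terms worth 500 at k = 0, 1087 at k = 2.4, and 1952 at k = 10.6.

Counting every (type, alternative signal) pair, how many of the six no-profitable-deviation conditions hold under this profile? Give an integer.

Mid-risk (own payoff 1087 − 175×2.4 = 667): to k=0 gives 500 → no gain ✓; to k=10.6 gives 1952 − 175×10.6 = 97 → no gain ✓.
High-risk (own payoff 500): to k=2.4 gives 1087 − 252×2.4 = 482.2 → no gain ✓; to k=10.6 gives 1952 − 252×10.6 = -719.2 → no gain ✓.
Low-risk (own payoff 1952 − 119×10.6 = 690.6): to k=0 gives 500 → no gain ✓; to k=2.4 gives 1087 − 119×2.4 = 801.4 → profitable ✗.
5 of the 6 constraints hold; not an equilibrium.

5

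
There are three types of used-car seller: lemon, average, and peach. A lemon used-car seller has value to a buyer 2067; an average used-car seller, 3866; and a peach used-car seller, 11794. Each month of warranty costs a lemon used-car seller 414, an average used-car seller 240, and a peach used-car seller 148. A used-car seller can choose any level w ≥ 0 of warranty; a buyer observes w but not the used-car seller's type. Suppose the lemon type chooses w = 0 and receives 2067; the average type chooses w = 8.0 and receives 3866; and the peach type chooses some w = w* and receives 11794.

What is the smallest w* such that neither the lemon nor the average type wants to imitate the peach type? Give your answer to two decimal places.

41.03

Average type (on-path payoff 3866 − 240×8.0 = 1946) won't mimic when 1946 ≥ 11794 − 240·w*, i.e. w* ≥ 41.03.
Lemon type (on-path payoff 2067) won't mimic when 2067 ≥ 11794 − 414·w*, i.e. w* ≥ 23.50.
Both must hold, so w* = max(23.50, 41.03) = 41.03. The average type's constraint binds.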